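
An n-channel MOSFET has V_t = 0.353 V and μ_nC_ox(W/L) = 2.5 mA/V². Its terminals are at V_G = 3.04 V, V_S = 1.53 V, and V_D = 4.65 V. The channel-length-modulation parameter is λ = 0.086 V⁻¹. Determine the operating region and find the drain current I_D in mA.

V_GS = V_G − V_S = 3.04 − 1.53 = 1.51 V; V_DS = V_D − V_S = 4.65 − 1.53 = 3.12 V.
V_ov = V_GS − V_t = 1.51 − 0.353 = 1.16 V.
Since V_DS = 3.12 V ≥ V_ov = 1.16 V, the device is in saturation.
I_D = ½ k_n V_ov² (1 + λ V_DS) = 0.5 × 2.5 × 1.16² × (1 + 0.086 × 3.12) = 2.12 mA.

Saturation; I_D = 2.12 mA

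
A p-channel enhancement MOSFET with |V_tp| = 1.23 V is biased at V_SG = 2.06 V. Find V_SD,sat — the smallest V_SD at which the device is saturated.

V_SD,sat = 0.830 V

The boundary between triode and saturation is V_SD = V_SG − |V_tp| = V_ov.
V_ov = 2.06 − 1.23 = 0.83 V.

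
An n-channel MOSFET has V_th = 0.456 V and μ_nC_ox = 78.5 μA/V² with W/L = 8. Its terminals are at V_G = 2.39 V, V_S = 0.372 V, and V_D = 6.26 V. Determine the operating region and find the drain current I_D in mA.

Saturation; I_D = 0.766 mA

V_GS = V_G − V_S = 2.39 − 0.372 = 2.02 V; V_DS = V_D − V_S = 6.26 − 0.372 = 5.89 V.
k_n = μ_nC_ox · (W/L) = 0.628 mA/V².
V_ov = V_GS − V_th = 2.02 − 0.456 = 1.56 V.
Since V_DS = 5.89 V ≥ V_ov = 1.56 V, the device is in saturation.
I_D = ½ k_n V_ov² = 0.5 × 0.628 × 1.56² = 0.766 mA.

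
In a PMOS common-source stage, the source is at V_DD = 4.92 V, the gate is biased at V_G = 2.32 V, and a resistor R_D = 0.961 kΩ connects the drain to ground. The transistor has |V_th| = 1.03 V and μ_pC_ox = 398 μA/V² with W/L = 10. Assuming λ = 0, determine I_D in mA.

V_SG = V_DD − V_G = 4.92 − 2.32 = 2.6 V, so V_ov = 2.6 − 1.03 = 1.57 V.
k_p = μ_pC_ox · (W/L) = 3.98 mA/V².
Assume saturation: I_D = ½ k_p V_ov² = 0.5 × 3.98 × 1.57² = 4.91 mA, giving V_SD = V_DD − I_D R_D = 4.92 − 4.91 × 0.961 = 0.206 V.
But 0.206 V < V_ov = 1.57 V, so the device is actually in triode.
In triode I_D = k_p[V_ov V_SD − ½ V_SD²] and I_D = (V_DD − V_SD)/R_D. Equating: 1.91 V_SD² − 7.005 V_SD + 4.92 = 0, giving V_SD = 0.947 V (the root below V_ov).
I_D = (4.92 − 0.947) / 0.961 = 4.13 mA.

I_D = 4.13 mA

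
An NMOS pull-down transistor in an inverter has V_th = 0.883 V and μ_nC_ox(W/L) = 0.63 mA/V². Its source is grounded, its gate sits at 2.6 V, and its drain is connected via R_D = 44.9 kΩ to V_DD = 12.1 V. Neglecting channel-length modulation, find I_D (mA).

V_GS = V_G = 2.6 V, so V_ov = 2.6 − 0.883 = 1.72 V.
Assume saturation: I_D = ½ k_n V_ov² = 0.5 × 0.63 × 1.72² = 0.929 mA, giving V_DS = V_DD − I_D R_D = 12.1 − 0.929 × 44.9 = -29.6 V.
But -29.6 V < V_ov = 1.72 V, so the device is actually in triode.
In triode I_D = k_n[V_ov V_DS − ½ V_DS²] and I_D = (V_DD − V_DS)/R_D. Equating: 14.1 V_DS² − 49.57 V_DS + 12.1 = 0, giving V_DS = 0.264 V (the root below V_ov).
I_D = (12.1 − 0.264) / 44.9 = 0.264 mA.

I_D = 0.264 mA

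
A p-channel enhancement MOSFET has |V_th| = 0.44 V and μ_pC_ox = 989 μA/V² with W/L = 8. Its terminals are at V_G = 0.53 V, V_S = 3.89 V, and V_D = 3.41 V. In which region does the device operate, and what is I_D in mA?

Triode; I_D = 10.2 mA

V_SG = V_S − V_G = 3.89 − 0.53 = 3.36 V; V_SD = V_S − V_D = 3.89 − 3.41 = 0.48 V.
k_p = μ_pC_ox · (W/L) = 7.912 mA/V².
V_ov = V_SG − |V_th| = 3.36 − 0.44 = 2.92 V.
Since V_SD = 0.48 V < V_ov = 2.92 V, the device is in the triode region.
I_D = k_p [V_ov · V_SD − ½ V_SD²] = 7.912 × [2.92 × 0.48 − 0.5 × 0.48²] = 10.2 mA.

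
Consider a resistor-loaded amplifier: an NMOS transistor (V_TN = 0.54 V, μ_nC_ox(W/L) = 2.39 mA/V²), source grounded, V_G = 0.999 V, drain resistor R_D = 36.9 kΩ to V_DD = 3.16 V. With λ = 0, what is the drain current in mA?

V_GS = V_G = 0.999 V, so V_ov = 0.999 − 0.54 = 0.459 V.
Assume saturation: I_D = ½ k_n V_ov² = 0.5 × 2.39 × 0.459² = 0.252 mA, giving V_DS = V_DD − I_D R_D = 3.16 − 0.252 × 36.9 = -6.13 V.
But -6.13 V < V_ov = 0.459 V, so the device is actually in triode.
In triode I_D = k_n[V_ov V_DS − ½ V_DS²] and I_D = (V_DD − V_DS)/R_D. Equating: 44.1 V_DS² − 41.48 V_DS + 3.16 = 0, giving V_DS = 0.0836 V (the root below V_ov).
I_D = (3.16 − 0.0836) / 36.9 = 0.0834 mA.

I_D = 0.0834 mA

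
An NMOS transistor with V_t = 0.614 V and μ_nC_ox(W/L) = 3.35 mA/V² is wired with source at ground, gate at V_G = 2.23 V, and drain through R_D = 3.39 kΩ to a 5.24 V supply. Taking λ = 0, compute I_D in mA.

I_D = 1.46 mA

V_GS = V_G = 2.23 V, so V_ov = 2.23 − 0.614 = 1.62 V.
Assume saturation: I_D = ½ k_n V_ov² = 0.5 × 3.35 × 1.62² = 4.37 mA, giving V_DS = V_DD − I_D R_D = 5.24 − 4.37 × 3.39 = -9.59 V.
But -9.59 V < V_ov = 1.62 V, so the device is actually in triode.
In triode I_D = k_n[V_ov V_DS − ½ V_DS²] and I_D = (V_DD − V_DS)/R_D. Equating: 5.68 V_DS² − 19.35 V_DS + 5.24 = 0, giving V_DS = 0.297 V (the root below V_ov).
I_D = (5.24 − 0.297) / 3.39 = 1.46 mA.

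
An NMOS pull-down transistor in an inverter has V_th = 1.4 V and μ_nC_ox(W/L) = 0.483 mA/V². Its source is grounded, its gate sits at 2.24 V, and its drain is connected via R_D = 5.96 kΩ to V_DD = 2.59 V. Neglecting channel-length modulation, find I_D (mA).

V_GS = V_G = 2.24 V, so V_ov = 2.24 − 1.4 = 0.84 V.
Assume saturation: I_D = ½ k_n V_ov² = 0.5 × 0.483 × 0.84² = 0.17 mA, giving V_DS = V_DD − I_D R_D = 2.59 − 0.17 × 5.96 = 1.57 V.
V_DS = 1.57 V ≥ V_ov = 0.84 V, confirming saturation.

I_D = 0.170 mA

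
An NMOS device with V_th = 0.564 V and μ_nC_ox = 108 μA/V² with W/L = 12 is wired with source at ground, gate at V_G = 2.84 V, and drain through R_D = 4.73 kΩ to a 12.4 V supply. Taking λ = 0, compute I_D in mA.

V_GS = V_G = 2.84 V, so V_ov = 2.84 − 0.564 = 2.28 V.
k_n = μ_nC_ox · (W/L) = 1.296 mA/V².
Assume saturation: I_D = ½ k_n V_ov² = 0.5 × 1.296 × 2.28² = 3.36 mA, giving V_DS = V_DD − I_D R_D = 12.4 − 3.36 × 4.73 = -3.48 V.
But -3.48 V < V_ov = 2.28 V, so the device is actually in triode.
In triode I_D = k_n[V_ov V_DS − ½ V_DS²] and I_D = (V_DD − V_DS)/R_D. Equating: 3.07 V_DS² − 14.95 V_DS + 12.4 = 0, giving V_DS = 1.06 V (the root below V_ov).
I_D = (12.4 − 1.06) / 4.73 = 2.4 mA.

I_D = 2.40 mA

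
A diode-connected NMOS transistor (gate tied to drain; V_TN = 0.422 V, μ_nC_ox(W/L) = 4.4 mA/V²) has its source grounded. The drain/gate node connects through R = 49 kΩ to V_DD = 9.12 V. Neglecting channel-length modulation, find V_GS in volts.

With gate tied to drain, V_GS = V_DS ≥ V_GS − V_TN, so the device is in saturation.
KCL at the drain: ½ k_n (V_GS − V_TN)² = (V_DD − V_GS)/R.
Let x = V_GS − 0.422. Then 108 x² + x − 8.698 = 0, giving x = 0.279 V (positive root), so V_GS = 0.701 V.
I_D = (V_DD − V_GS)/R = (9.12 − 0.701) / 49 = 0.172 mA.

V_GS = 0.701 V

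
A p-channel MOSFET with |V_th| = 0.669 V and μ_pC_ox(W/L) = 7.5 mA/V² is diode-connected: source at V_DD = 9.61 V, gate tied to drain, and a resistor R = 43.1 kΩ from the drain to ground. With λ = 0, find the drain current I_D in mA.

I_D = 0.202 mA

With gate tied to drain, V_SG = V_SD ≥ V_SG − |V_th|, so the device is in saturation.
KCL at the drain: ½ k_p (V_SG − |V_th|)² = (V_DD − V_SG)/R.
Let x = V_SG − 0.669. Then 162 x² + x − 8.941 = 0, giving x = 0.232 V (positive root), so V_SG = 0.901 V.
I_D = (V_DD − V_SG)/R = (9.61 − 0.901) / 43.1 = 0.202 mA.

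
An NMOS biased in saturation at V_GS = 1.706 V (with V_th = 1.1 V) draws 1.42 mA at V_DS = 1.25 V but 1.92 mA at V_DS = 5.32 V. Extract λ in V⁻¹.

λ = 0.0970 V⁻¹

With V_GS fixed, I_D ∝ (1 + λ V_DS) in saturation, so I_D2/I_D1 = (1 + λ V_DS2)/(1 + λ V_DS1).
1.92/1.42 = 1.352 = (1 + 5.32 λ)/(1 + 1.25 λ).
Solving: λ (I_D1 V_DS2 − I_D2 V_DS1) = I_D2 − I_D1, so λ = (1.92 − 1.42) / (1.42 × 5.32 − 1.92 × 1.25) = 0.5 / 5.15 = 0.097 V⁻¹.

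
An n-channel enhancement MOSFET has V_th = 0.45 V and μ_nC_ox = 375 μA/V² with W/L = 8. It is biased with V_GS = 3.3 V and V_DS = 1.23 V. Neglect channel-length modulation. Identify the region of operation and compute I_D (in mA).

k_n = μ_nC_ox · (W/L) = 3 mA/V².
V_ov = V_GS − V_th = 3.3 − 0.45 = 2.85 V.
Since V_DS = 1.23 V < V_ov = 2.85 V, the device is in the triode region.
I_D = k_n [V_ov · V_DS − ½ V_DS²] = 3 × [2.85 × 1.23 − 0.5 × 1.23²] = 8.25 mA.

Triode; I_D = 8.25 mA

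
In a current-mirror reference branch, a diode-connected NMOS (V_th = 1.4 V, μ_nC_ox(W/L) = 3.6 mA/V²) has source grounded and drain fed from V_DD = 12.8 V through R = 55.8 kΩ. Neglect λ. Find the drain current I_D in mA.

With gate tied to drain, V_GS = V_DS ≥ V_GS − V_th, so the device is in saturation.
KCL at the drain: ½ k_n (V_GS − V_th)² = (V_DD − V_GS)/R.
Let x = V_GS − 1.4. Then 100 x² + x − 11.4 = 0, giving x = 0.332 V (positive root), so V_GS = 1.73 V.
I_D = (V_DD − V_GS)/R = (12.8 − 1.73) / 55.8 = 0.198 mA.

I_D = 0.198 mA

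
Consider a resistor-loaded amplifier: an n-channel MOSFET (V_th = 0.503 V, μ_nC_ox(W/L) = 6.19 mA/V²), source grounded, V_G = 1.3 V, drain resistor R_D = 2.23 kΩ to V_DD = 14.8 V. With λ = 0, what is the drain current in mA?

V_GS = V_G = 1.3 V, so V_ov = 1.3 − 0.503 = 0.797 V.
Assume saturation: I_D = ½ k_n V_ov² = 0.5 × 6.19 × 0.797² = 1.97 mA, giving V_DS = V_DD − I_D R_D = 14.8 − 1.97 × 2.23 = 10.4 V.
V_DS = 10.4 V ≥ V_ov = 0.797 V, confirming saturation.

I_D = 1.97 mA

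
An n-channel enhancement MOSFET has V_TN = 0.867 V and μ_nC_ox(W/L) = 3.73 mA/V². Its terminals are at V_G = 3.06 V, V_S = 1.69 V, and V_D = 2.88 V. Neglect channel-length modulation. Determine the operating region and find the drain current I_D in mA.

Saturation; I_D = 0.472 mA

V_GS = V_G − V_S = 3.06 − 1.69 = 1.37 V; V_DS = V_D − V_S = 2.88 − 1.69 = 1.19 V.
V_ov = V_GS − V_TN = 1.37 − 0.867 = 0.503 V.
Since V_DS = 1.19 V ≥ V_ov = 0.503 V, the device is in saturation.
I_D = ½ k_n V_ov² = 0.5 × 3.73 × 0.503² = 0.472 mA.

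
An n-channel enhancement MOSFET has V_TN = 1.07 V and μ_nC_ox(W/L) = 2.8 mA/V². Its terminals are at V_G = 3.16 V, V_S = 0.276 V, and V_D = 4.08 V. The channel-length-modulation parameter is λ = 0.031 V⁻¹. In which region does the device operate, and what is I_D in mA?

Saturation; I_D = 5.15 mA

V_GS = V_G − V_S = 3.16 − 0.276 = 2.88 V; V_DS = V_D − V_S = 4.08 − 0.276 = 3.8 V.
V_ov = V_GS − V_TN = 2.88 − 1.07 = 1.81 V.
Since V_DS = 3.8 V ≥ V_ov = 1.81 V, the device is in saturation.
I_D = ½ k_n V_ov² (1 + λ V_DS) = 0.5 × 2.8 × 1.81² × (1 + 0.031 × 3.8) = 5.15 mA.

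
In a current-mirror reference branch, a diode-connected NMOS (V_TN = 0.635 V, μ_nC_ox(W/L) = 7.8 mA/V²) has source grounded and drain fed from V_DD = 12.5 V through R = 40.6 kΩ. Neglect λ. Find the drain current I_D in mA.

With gate tied to drain, V_GS = V_DS ≥ V_GS − V_TN, so the device is in saturation.
KCL at the drain: ½ k_n (V_GS − V_TN)² = (V_DD − V_GS)/R.
Let x = V_GS − 0.635. Then 158 x² + x − 11.87 = 0, giving x = 0.271 V (positive root), so V_GS = 0.906 V.
I_D = (V_DD − V_GS)/R = (12.5 − 0.906) / 40.6 = 0.286 mA.

I_D = 0.286 mA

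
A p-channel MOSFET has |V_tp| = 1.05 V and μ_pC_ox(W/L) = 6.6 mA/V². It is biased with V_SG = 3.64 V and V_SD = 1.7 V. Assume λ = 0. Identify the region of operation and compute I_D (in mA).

V_ov = V_SG − |V_tp| = 3.64 − 1.05 = 2.59 V.
Since V_SD = 1.7 V < V_ov = 2.59 V, the device is in the triode region.
I_D = k_p [V_ov · V_SD − ½ V_SD²] = 6.6 × [2.59 × 1.7 − 0.5 × 1.7²] = 19.5 mA.

Triode; I_D = 19.5 mA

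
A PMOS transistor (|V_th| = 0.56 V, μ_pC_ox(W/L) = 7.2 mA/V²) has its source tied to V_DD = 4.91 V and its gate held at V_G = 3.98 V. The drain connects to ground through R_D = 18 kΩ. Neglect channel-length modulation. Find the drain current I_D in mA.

I_D = 0.266 mA

V_SG = V_DD − V_G = 4.91 − 3.98 = 0.93 V, so V_ov = 0.93 − 0.56 = 0.37 V.
Assume saturation: I_D = ½ k_p V_ov² = 0.5 × 7.2 × 0.37² = 0.493 mA, giving V_SD = V_DD − I_D R_D = 4.91 − 0.493 × 18 = -3.96 V.
But -3.96 V < V_ov = 0.37 V, so the device is actually in triode.
In triode I_D = k_p[V_ov V_SD − ½ V_SD²] and I_D = (V_DD − V_SD)/R_D. Equating: 64.8 V_SD² − 48.95 V_SD + 4.91 = 0, giving V_SD = 0.119 V (the root below V_ov).
I_D = (4.91 − 0.119) / 18 = 0.266 mA.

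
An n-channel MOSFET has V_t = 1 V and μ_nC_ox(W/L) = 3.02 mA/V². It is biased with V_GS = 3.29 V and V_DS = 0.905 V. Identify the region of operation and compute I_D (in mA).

Triode; I_D = 5.02 mA

V_ov = V_GS − V_t = 3.29 − 1 = 2.29 V.
Since V_DS = 0.905 V < V_ov = 2.29 V, the device is in the triode region.
I_D = k_n [V_ov · V_DS − ½ V_DS²] = 3.02 × [2.29 × 0.905 − 0.5 × 0.905²] = 5.02 mA.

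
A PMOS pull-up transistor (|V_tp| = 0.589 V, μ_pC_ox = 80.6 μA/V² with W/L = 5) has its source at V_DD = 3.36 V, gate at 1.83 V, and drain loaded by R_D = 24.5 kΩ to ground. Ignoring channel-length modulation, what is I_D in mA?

V_SG = V_DD − V_G = 3.36 − 1.83 = 1.53 V, so V_ov = 1.53 − 0.589 = 0.941 V.
k_p = μ_pC_ox · (W/L) = 0.403 mA/V².
Assume saturation: I_D = ½ k_p V_ov² = 0.5 × 0.403 × 0.941² = 0.178 mA, giving V_SD = V_DD − I_D R_D = 3.36 − 0.178 × 24.5 = -1.01 V.
But -1.01 V < V_ov = 0.941 V, so the device is actually in triode.
In triode I_D = k_p[V_ov V_SD − ½ V_SD²] and I_D = (V_DD − V_SD)/R_D. Equating: 4.94 V_SD² − 10.29 V_SD + 3.36 = 0, giving V_SD = 0.405 V (the root below V_ov).
I_D = (3.36 − 0.405) / 24.5 = 0.121 mA.

I_D = 0.121 mA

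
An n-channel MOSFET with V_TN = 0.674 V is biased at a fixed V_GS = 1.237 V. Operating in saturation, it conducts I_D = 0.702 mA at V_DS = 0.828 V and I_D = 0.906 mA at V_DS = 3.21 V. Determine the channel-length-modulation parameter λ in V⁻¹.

With V_GS fixed, I_D ∝ (1 + λ V_DS) in saturation, so I_D2/I_D1 = (1 + λ V_DS2)/(1 + λ V_DS1).
0.906/0.702 = 1.291 = (1 + 3.21 λ)/(1 + 0.828 λ).
Solving: λ (I_D1 V_DS2 − I_D2 V_DS1) = I_D2 − I_D1, so λ = (0.906 − 0.702) / (0.702 × 3.21 − 0.906 × 0.828) = 0.204 / 1.5 = 0.136 V⁻¹.

λ = 0.136 V⁻¹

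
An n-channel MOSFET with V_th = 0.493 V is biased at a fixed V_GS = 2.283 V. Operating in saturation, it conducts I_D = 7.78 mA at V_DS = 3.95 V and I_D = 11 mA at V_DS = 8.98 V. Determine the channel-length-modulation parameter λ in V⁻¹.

λ = 0.122 V⁻¹

With V_GS fixed, I_D ∝ (1 + λ V_DS) in saturation, so I_D2/I_D1 = (1 + λ V_DS2)/(1 + λ V_DS1).
11/7.78 = 1.414 = (1 + 8.98 λ)/(1 + 3.95 λ).
Solving: λ (I_D1 V_DS2 − I_D2 V_DS1) = I_D2 − I_D1, so λ = (11 − 7.78) / (7.78 × 8.98 − 11 × 3.95) = 3.22 / 26.4 = 0.122 V⁻¹.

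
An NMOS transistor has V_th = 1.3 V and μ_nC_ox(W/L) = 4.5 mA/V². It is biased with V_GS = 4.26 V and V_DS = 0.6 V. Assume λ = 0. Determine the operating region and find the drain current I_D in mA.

Triode; I_D = 7.18 mA

V_ov = V_GS − V_th = 4.26 − 1.3 = 2.96 V.
Since V_DS = 0.6 V < V_ov = 2.96 V, the device is in the triode region.
I_D = k_n [V_ov · V_DS − ½ V_DS²] = 4.5 × [2.96 × 0.6 − 0.5 × 0.6²] = 7.18 mA.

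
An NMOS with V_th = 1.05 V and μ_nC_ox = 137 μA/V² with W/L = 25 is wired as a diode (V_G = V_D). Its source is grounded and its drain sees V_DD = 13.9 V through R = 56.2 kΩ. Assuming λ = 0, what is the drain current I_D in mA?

I_D = 0.222 mA

With gate tied to drain, V_GS = V_DS ≥ V_GS − V_th, so the device is in saturation.
k_n = μ_nC_ox · (W/L) = 3.425 mA/V².
KCL at the drain: ½ k_n (V_GS − V_th)² = (V_DD − V_GS)/R.
Let x = V_GS − 1.05. Then 96.2 x² + x − 12.85 = 0, giving x = 0.36 V (positive root), so V_GS = 1.41 V.
I_D = (V_DD − V_GS)/R = (13.9 − 1.41) / 56.2 = 0.222 mA.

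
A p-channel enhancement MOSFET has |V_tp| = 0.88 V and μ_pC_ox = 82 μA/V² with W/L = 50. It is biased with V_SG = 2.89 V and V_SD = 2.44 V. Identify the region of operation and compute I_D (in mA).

k_p = μ_pC_ox · (W/L) = 4.1 mA/V².
V_ov = V_SG − |V_tp| = 2.89 − 0.88 = 2.01 V.
Since V_SD = 2.44 V ≥ V_ov = 2.01 V, the device is in saturation.
I_D = ½ k_p V_ov² = 0.5 × 4.1 × 2.01² = 8.28 mA.

Saturation; I_D = 8.28 mA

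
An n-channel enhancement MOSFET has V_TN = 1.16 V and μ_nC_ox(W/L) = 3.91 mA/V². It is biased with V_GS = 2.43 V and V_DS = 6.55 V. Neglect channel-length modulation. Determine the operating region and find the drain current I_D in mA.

V_ov = V_GS − V_TN = 2.43 − 1.16 = 1.27 V.
Since V_DS = 6.55 V ≥ V_ov = 1.27 V, the device is in saturation.
I_D = ½ k_n V_ov² = 0.5 × 3.91 × 1.27² = 3.15 mA.

Saturation; I_D = 3.15 mA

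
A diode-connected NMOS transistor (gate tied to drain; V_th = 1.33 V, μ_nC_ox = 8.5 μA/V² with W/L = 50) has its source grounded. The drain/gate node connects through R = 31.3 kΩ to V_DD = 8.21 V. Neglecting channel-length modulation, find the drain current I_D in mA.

I_D = 0.190 mA

With gate tied to drain, V_GS = V_DS ≥ V_GS − V_th, so the device is in saturation.
k_n = μ_nC_ox · (W/L) = 0.425 mA/V².
KCL at the drain: ½ k_n (V_GS − V_th)² = (V_DD − V_GS)/R.
Let x = V_GS − 1.33. Then 6.65 x² + x − 6.88 = 0, giving x = 0.945 V (positive root), so V_GS = 2.27 V.
I_D = (V_DD − V_GS)/R = (8.21 − 2.27) / 31.3 = 0.19 mA.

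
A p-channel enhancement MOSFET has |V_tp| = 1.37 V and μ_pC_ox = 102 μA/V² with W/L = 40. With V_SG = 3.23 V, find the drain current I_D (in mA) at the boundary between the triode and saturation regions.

At the boundary V_SD = V_ov = V_SG − |V_tp| = 3.23 − 1.37 = 1.86 V.
k_p = μ_pC_ox · (W/L) = 4.08 mA/V².
I_D = ½ k_p V_ov² = 0.5 × 4.08 × 1.86² = 7.06 mA.

I_D = 7.06 mA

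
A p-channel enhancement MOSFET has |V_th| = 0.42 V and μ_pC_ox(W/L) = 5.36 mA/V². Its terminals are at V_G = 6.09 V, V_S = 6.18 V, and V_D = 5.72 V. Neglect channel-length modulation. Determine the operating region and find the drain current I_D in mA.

Cutoff; I_D = 0 mA

V_SG = V_S − V_G = 6.18 − 6.09 = 0.09 V; V_SD = V_S − V_D = 6.18 − 5.72 = 0.46 V.
V_SG = 0.09 V < |V_th| = 0.42 V, so the transistor is in cutoff.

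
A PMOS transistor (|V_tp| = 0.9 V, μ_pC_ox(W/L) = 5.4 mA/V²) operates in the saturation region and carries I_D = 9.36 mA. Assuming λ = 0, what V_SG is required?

In saturation I_D = ½ k_p (V_SG − |V_tp|)², so V_SG − |V_tp| = √(2 I_D / k_p) = √(2 × 9.36 / 5.4) = 1.86 V.
V_SG = 0.9 + 1.86 = 2.76 V.

V_SG = 2.76 V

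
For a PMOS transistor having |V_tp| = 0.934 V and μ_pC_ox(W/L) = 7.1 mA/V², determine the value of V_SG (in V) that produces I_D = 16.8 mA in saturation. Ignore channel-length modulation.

V_SG = 3.11 V

In saturation I_D = ½ k_p (V_SG − |V_tp|)², so V_SG − |V_tp| = √(2 I_D / k_p) = √(2 × 16.8 / 7.1) = 2.18 V.
V_SG = 0.934 + 2.18 = 3.11 V.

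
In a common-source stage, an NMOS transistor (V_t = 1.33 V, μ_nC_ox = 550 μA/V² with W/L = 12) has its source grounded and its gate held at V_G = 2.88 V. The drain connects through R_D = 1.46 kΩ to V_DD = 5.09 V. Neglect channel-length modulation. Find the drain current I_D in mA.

I_D = 3.24 mA

V_GS = V_G = 2.88 V, so V_ov = 2.88 − 1.33 = 1.55 V.
k_n = μ_nC_ox · (W/L) = 6.6 mA/V².
Assume saturation: I_D = ½ k_n V_ov² = 0.5 × 6.6 × 1.55² = 7.93 mA, giving V_DS = V_DD − I_D R_D = 5.09 − 7.93 × 1.46 = -6.49 V.
But -6.49 V < V_ov = 1.55 V, so the device is actually in triode.
In triode I_D = k_n[V_ov V_DS − ½ V_DS²] and I_D = (V_DD − V_DS)/R_D. Equating: 4.82 V_DS² − 15.94 V_DS + 5.09 = 0, giving V_DS = 0.358 V (the root below V_ov).
I_D = (5.09 − 0.358) / 1.46 = 3.24 mA.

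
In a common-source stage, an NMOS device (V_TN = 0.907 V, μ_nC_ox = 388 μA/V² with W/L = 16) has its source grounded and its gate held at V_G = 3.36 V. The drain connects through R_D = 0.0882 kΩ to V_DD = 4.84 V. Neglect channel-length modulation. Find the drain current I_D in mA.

I_D = 18.7 mA

V_GS = V_G = 3.36 V, so V_ov = 3.36 − 0.907 = 2.45 V.
k_n = μ_nC_ox · (W/L) = 6.208 mA/V².
Assume saturation: I_D = ½ k_n V_ov² = 0.5 × 6.208 × 2.45² = 18.7 mA, giving V_DS = V_DD − I_D R_D = 4.84 − 18.7 × 0.0882 = 3.19 V.
V_DS = 3.19 V ≥ V_ov = 2.45 V, confirming saturation.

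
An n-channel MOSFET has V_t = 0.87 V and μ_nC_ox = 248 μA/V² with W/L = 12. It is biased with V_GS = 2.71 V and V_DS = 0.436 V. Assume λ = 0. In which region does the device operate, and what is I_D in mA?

k_n = μ_nC_ox · (W/L) = 2.976 mA/V².
V_ov = V_GS − V_t = 2.71 − 0.87 = 1.84 V.
Since V_DS = 0.436 V < V_ov = 1.84 V, the device is in the triode region.
I_D = k_n [V_ov · V_DS − ½ V_DS²] = 2.976 × [1.84 × 0.436 − 0.5 × 0.436²] = 2.1 mA.

Triode; I_D = 2.10 mA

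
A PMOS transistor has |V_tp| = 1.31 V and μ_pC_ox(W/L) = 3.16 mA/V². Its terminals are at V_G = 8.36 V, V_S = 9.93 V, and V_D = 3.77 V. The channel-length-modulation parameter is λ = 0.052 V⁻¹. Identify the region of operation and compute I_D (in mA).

V_SG = V_S − V_G = 9.93 − 8.36 = 1.57 V; V_SD = V_S − V_D = 9.93 − 3.77 = 6.16 V.
V_ov = V_SG − |V_tp| = 1.57 − 1.31 = 0.26 V.
Since V_SD = 6.16 V ≥ V_ov = 0.26 V, the device is in saturation.
I_D = ½ k_p V_ov² (1 + λ V_SD) = 0.5 × 3.16 × 0.26² × (1 + 0.052 × 6.16) = 0.141 mA.

Saturation; I_D = 0.141 mA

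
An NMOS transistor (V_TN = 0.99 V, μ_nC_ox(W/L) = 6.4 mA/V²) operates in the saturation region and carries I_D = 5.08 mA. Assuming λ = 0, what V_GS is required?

V_GS = 2.25 V

In saturation I_D = ½ k_n (V_GS − V_TN)², so V_GS − V_TN = √(2 I_D / k_n) = √(2 × 5.08 / 6.4) = 1.26 V.
V_GS = 0.99 + 1.26 = 2.25 V.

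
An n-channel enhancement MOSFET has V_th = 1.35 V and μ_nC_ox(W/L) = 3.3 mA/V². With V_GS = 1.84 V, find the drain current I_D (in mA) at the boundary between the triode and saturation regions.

At the boundary V_DS = V_ov = V_GS − V_th = 1.84 − 1.35 = 0.49 V.
I_D = ½ k_n V_ov² = 0.5 × 3.3 × 0.49² = 0.396 mA.

I_D = 0.396 mA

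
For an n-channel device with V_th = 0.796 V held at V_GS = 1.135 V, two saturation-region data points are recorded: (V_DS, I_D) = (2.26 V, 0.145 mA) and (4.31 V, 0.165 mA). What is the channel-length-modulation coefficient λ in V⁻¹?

With V_GS fixed, I_D ∝ (1 + λ V_DS) in saturation, so I_D2/I_D1 = (1 + λ V_DS2)/(1 + λ V_DS1).
0.165/0.145 = 1.138 = (1 + 4.31 λ)/(1 + 2.26 λ).
Solving: λ (I_D1 V_DS2 − I_D2 V_DS1) = I_D2 − I_D1, so λ = (0.165 − 0.145) / (0.145 × 4.31 − 0.165 × 2.26) = 0.02 / 0.252 = 0.0793 V⁻¹.

λ = 0.0793 V⁻¹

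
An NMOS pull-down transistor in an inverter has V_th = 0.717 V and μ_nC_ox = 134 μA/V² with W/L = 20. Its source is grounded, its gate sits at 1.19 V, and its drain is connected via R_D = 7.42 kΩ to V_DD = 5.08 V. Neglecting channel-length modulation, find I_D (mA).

I_D = 0.300 mA

V_GS = V_G = 1.19 V, so V_ov = 1.19 − 0.717 = 0.473 V.
k_n = μ_nC_ox · (W/L) = 2.68 mA/V².
Assume saturation: I_D = ½ k_n V_ov² = 0.5 × 2.68 × 0.473² = 0.3 mA, giving V_DS = V_DD − I_D R_D = 5.08 − 0.3 × 7.42 = 2.86 V.
V_DS = 2.86 V ≥ V_ov = 0.473 V, confirming saturation.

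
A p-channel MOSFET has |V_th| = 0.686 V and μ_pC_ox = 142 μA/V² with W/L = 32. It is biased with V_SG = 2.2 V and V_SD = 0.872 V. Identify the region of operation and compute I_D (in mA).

k_p = μ_pC_ox · (W/L) = 4.544 mA/V².
V_ov = V_SG − |V_th| = 2.2 − 0.686 = 1.51 V.
Since V_SD = 0.872 V < V_ov = 1.51 V, the device is in the triode region.
I_D = k_p [V_ov · V_SD − ½ V_SD²] = 4.544 × [1.51 × 0.872 − 0.5 × 0.872²] = 4.27 mA.

Triode; I_D = 4.27 mA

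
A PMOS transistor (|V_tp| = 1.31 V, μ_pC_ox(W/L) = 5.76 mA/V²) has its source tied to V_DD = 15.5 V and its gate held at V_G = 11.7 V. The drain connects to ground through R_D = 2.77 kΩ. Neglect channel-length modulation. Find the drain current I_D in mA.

I_D = 5.45 mA

V_SG = V_DD − V_G = 15.5 − 11.7 = 3.8 V, so V_ov = 3.8 − 1.31 = 2.49 V.
Assume saturation: I_D = ½ k_p V_ov² = 0.5 × 5.76 × 2.49² = 17.9 mA, giving V_SD = V_DD − I_D R_D = 15.5 − 17.9 × 2.77 = -34 V.
But -34 V < V_ov = 2.49 V, so the device is actually in triode.
In triode I_D = k_p[V_ov V_SD − ½ V_SD²] and I_D = (V_DD − V_SD)/R_D. Equating: 7.98 V_SD² − 40.73 V_SD + 15.5 = 0, giving V_SD = 0.414 V (the root below V_ov).
I_D = (15.5 − 0.414) / 2.77 = 5.45 mA.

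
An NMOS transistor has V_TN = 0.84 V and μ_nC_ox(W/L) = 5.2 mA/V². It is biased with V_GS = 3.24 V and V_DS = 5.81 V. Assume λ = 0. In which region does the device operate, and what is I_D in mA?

V_ov = V_GS − V_TN = 3.24 − 0.84 = 2.4 V.
Since V_DS = 5.81 V ≥ V_ov = 2.4 V, the device is in saturation.
I_D = ½ k_n V_ov² = 0.5 × 5.2 × 2.4² = 15 mA.

Saturation; I_D = 15.0 mA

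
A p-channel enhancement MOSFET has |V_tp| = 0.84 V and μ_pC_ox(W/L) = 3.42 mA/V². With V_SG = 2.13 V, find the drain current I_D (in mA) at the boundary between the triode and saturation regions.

At the boundary V_SD = V_ov = V_SG − |V_tp| = 2.13 − 0.84 = 1.29 V.
I_D = ½ k_p V_ov² = 0.5 × 3.42 × 1.29² = 2.85 mA.

I_D = 2.85 mA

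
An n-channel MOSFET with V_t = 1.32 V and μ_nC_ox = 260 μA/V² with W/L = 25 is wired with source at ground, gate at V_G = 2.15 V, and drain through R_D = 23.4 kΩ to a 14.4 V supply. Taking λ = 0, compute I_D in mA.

I_D = 0.610 mA

V_GS = V_G = 2.15 V, so V_ov = 2.15 − 1.32 = 0.83 V.
k_n = μ_nC_ox · (W/L) = 6.5 mA/V².
Assume saturation: I_D = ½ k_n V_ov² = 0.5 × 6.5 × 0.83² = 2.24 mA, giving V_DS = V_DD − I_D R_D = 14.4 − 2.24 × 23.4 = -38 V.
But -38 V < V_ov = 0.83 V, so the device is actually in triode.
In triode I_D = k_n[V_ov V_DS − ½ V_DS²] and I_D = (V_DD − V_DS)/R_D. Equating: 76 V_DS² − 127.2 V_DS + 14.4 = 0, giving V_DS = 0.122 V (the root below V_ov).
I_D = (14.4 − 0.122) / 23.4 = 0.61 mA.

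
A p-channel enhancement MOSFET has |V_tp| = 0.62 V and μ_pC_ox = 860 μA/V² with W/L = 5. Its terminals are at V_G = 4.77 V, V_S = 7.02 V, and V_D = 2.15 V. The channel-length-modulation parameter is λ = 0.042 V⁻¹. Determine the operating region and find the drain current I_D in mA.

V_SG = V_S − V_G = 7.02 − 4.77 = 2.25 V; V_SD = V_S − V_D = 7.02 − 2.15 = 4.87 V.
k_p = μ_pC_ox · (W/L) = 4.3 mA/V².
V_ov = V_SG − |V_tp| = 2.25 − 0.62 = 1.63 V.
Since V_SD = 4.87 V ≥ V_ov = 1.63 V, the device is in saturation.
I_D = ½ k_p V_ov² (1 + λ V_SD) = 0.5 × 4.3 × 1.63² × (1 + 0.042 × 4.87) = 6.88 mA.

Saturation; I_D = 6.88 mA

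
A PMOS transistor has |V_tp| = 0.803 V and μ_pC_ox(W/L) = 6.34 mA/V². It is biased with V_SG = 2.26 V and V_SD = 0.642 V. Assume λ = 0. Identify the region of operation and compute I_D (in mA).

Triode; I_D = 4.62 mA

V_ov = V_SG − |V_tp| = 2.26 − 0.803 = 1.46 V.
Since V_SD = 0.642 V < V_ov = 1.46 V, the device is in the triode region.
I_D = k_p [V_ov · V_SD − ½ V_SD²] = 6.34 × [1.46 × 0.642 − 0.5 × 0.642²] = 4.62 mA.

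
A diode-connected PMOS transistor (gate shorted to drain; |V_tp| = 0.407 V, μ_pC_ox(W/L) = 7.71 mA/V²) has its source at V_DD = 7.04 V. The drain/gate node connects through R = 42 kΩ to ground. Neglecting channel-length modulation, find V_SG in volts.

V_SG = 0.606 V

With gate tied to drain, V_SG = V_SD ≥ V_SG − |V_tp|, so the device is in saturation.
KCL at the drain: ½ k_p (V_SG − |V_tp|)² = (V_DD − V_SG)/R.
Let x = V_SG − 0.407. Then 162 x² + x − 6.633 = 0, giving x = 0.199 V (positive root), so V_SG = 0.606 V.
I_D = (V_DD − V_SG)/R = (7.04 − 0.606) / 42 = 0.153 mA.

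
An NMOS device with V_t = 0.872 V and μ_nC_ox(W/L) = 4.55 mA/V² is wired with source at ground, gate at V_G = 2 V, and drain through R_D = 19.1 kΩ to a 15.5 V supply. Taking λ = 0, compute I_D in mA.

V_GS = V_G = 2 V, so V_ov = 2 − 0.872 = 1.13 V.
Assume saturation: I_D = ½ k_n V_ov² = 0.5 × 4.55 × 1.13² = 2.89 mA, giving V_DS = V_DD − I_D R_D = 15.5 − 2.89 × 19.1 = -39.8 V.
But -39.8 V < V_ov = 1.13 V, so the device is actually in triode.
In triode I_D = k_n[V_ov V_DS − ½ V_DS²] and I_D = (V_DD − V_DS)/R_D. Equating: 43.5 V_DS² − 99.03 V_DS + 15.5 = 0, giving V_DS = 0.169 V (the root below V_ov).
I_D = (15.5 − 0.169) / 19.1 = 0.803 mA.

I_D = 0.803 mA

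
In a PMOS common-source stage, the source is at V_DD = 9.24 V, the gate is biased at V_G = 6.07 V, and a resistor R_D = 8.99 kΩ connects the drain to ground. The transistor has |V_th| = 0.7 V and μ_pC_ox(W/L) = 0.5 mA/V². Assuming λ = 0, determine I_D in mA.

I_D = 0.925 mA

V_SG = V_DD − V_G = 9.24 − 6.07 = 3.17 V, so V_ov = 3.17 − 0.7 = 2.47 V.
Assume saturation: I_D = ½ k_p V_ov² = 0.5 × 0.5 × 2.47² = 1.53 mA, giving V_SD = V_DD − I_D R_D = 9.24 − 1.53 × 8.99 = -4.47 V.
But -4.47 V < V_ov = 2.47 V, so the device is actually in triode.
In triode I_D = k_p[V_ov V_SD − ½ V_SD²] and I_D = (V_DD − V_SD)/R_D. Equating: 2.25 V_SD² − 12.1 V_SD + 9.24 = 0, giving V_SD = 0.921 V (the root below V_ov).
I_D = (9.24 − 0.921) / 8.99 = 0.925 mA.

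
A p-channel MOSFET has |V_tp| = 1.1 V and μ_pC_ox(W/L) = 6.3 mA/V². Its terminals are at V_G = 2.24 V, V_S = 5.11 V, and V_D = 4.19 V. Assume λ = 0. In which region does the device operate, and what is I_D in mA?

Triode; I_D = 7.59 mA

V_SG = V_S − V_G = 5.11 − 2.24 = 2.87 V; V_SD = V_S − V_D = 5.11 − 4.19 = 0.92 V.
V_ov = V_SG − |V_tp| = 2.87 − 1.1 = 1.77 V.
Since V_SD = 0.92 V < V_ov = 1.77 V, the device is in the triode region.
I_D = k_p [V_ov · V_SD − ½ V_SD²] = 6.3 × [1.77 × 0.92 − 0.5 × 0.92²] = 7.59 mA.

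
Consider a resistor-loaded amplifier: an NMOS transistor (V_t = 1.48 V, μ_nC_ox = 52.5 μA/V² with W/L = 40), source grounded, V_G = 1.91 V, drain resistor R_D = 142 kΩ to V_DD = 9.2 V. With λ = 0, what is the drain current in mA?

I_D = 0.0642 mA

V_GS = V_G = 1.91 V, so V_ov = 1.91 − 1.48 = 0.43 V.
k_n = μ_nC_ox · (W/L) = 2.1 mA/V².
Assume saturation: I_D = ½ k_n V_ov² = 0.5 × 2.1 × 0.43² = 0.194 mA, giving V_DS = V_DD − I_D R_D = 9.2 − 0.194 × 142 = -18.4 V.
But -18.4 V < V_ov = 0.43 V, so the device is actually in triode.
In triode I_D = k_n[V_ov V_DS − ½ V_DS²] and I_D = (V_DD − V_DS)/R_D. Equating: 149 V_DS² − 129.2 V_DS + 9.2 = 0, giving V_DS = 0.0783 V (the root below V_ov).
I_D = (9.2 − 0.0783) / 142 = 0.0642 mA.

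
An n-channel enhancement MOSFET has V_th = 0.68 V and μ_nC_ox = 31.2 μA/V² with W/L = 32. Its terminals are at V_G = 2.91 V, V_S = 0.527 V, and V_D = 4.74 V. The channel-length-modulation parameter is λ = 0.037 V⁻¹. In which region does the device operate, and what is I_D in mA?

V_GS = V_G − V_S = 2.91 − 0.527 = 2.38 V; V_DS = V_D − V_S = 4.74 − 0.527 = 4.21 V.
k_n = μ_nC_ox · (W/L) = 0.9984 mA/V².
V_ov = V_GS − V_th = 2.38 − 0.68 = 1.7 V.
Since V_DS = 4.21 V ≥ V_ov = 1.7 V, the device is in saturation.
I_D = ½ k_n V_ov² (1 + λ V_DS) = 0.5 × 0.9984 × 1.7² × (1 + 0.037 × 4.21) = 1.67 mA.

Saturation; I_D = 1.67 mA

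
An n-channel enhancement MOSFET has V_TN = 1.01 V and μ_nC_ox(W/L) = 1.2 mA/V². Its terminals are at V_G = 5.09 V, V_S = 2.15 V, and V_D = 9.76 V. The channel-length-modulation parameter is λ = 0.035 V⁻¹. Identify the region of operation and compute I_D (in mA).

Saturation; I_D = 2.83 mA

V_GS = V_G − V_S = 5.09 − 2.15 = 2.94 V; V_DS = V_D − V_S = 9.76 − 2.15 = 7.61 V.
V_ov = V_GS − V_TN = 2.94 − 1.01 = 1.93 V.
Since V_DS = 7.61 V ≥ V_ov = 1.93 V, the device is in saturation.
I_D = ½ k_n V_ov² (1 + λ V_DS) = 0.5 × 1.2 × 1.93² × (1 + 0.035 × 7.61) = 2.83 mA.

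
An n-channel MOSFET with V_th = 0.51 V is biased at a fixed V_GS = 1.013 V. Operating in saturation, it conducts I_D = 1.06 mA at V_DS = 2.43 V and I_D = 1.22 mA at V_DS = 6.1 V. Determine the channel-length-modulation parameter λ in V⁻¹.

λ = 0.0457 V⁻¹

With V_GS fixed, I_D ∝ (1 + λ V_DS) in saturation, so I_D2/I_D1 = (1 + λ V_DS2)/(1 + λ V_DS1).
1.22/1.06 = 1.151 = (1 + 6.1 λ)/(1 + 2.43 λ).
Solving: λ (I_D1 V_DS2 − I_D2 V_DS1) = I_D2 − I_D1, so λ = (1.22 − 1.06) / (1.06 × 6.1 − 1.22 × 2.43) = 0.16 / 3.5 = 0.0457 V⁻¹.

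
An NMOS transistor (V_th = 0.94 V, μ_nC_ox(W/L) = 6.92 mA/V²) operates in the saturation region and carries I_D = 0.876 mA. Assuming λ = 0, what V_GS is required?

V_GS = 1.44 V

In saturation I_D = ½ k_n (V_GS − V_th)², so V_GS − V_th = √(2 I_D / k_n) = √(2 × 0.876 / 6.92) = 0.503 V.
V_GS = 0.94 + 0.503 = 1.44 V.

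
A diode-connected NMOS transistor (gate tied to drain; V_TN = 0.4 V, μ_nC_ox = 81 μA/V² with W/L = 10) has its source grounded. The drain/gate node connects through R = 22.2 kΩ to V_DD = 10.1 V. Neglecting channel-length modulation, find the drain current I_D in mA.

I_D = 0.393 mA

With gate tied to drain, V_GS = V_DS ≥ V_GS − V_TN, so the device is in saturation.
k_n = μ_nC_ox · (W/L) = 0.81 mA/V².
KCL at the drain: ½ k_n (V_GS − V_TN)² = (V_DD − V_GS)/R.
Let x = V_GS − 0.4. Then 8.99 x² + x − 9.7 = 0, giving x = 0.985 V (positive root), so V_GS = 1.38 V.
I_D = (V_DD − V_GS)/R = (10.1 − 1.38) / 22.2 = 0.393 mA.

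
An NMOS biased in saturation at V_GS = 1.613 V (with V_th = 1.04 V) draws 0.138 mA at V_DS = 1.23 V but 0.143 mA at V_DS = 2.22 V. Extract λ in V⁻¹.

With V_GS fixed, I_D ∝ (1 + λ V_DS) in saturation, so I_D2/I_D1 = (1 + λ V_DS2)/(1 + λ V_DS1).
0.143/0.138 = 1.036 = (1 + 2.22 λ)/(1 + 1.23 λ).
Solving: λ (I_D1 V_DS2 − I_D2 V_DS1) = I_D2 − I_D1, so λ = (0.143 − 0.138) / (0.138 × 2.22 − 0.143 × 1.23) = 0.005 / 0.13 = 0.0383 V⁻¹.

λ = 0.0383 V⁻¹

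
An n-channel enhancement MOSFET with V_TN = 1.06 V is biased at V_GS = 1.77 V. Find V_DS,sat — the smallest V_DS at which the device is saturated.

The boundary between triode and saturation is V_DS = V_GS − V_TN = V_ov.
V_ov = 1.77 − 1.06 = 0.71 V.

V_DS,sat = 0.710 V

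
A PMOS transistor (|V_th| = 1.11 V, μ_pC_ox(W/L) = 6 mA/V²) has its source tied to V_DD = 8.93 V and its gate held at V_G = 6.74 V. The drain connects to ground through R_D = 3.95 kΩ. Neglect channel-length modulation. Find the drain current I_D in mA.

V_SG = V_DD − V_G = 8.93 − 6.74 = 2.19 V, so V_ov = 2.19 − 1.11 = 1.08 V.
Assume saturation: I_D = ½ k_p V_ov² = 0.5 × 6 × 1.08² = 3.5 mA, giving V_SD = V_DD − I_D R_D = 8.93 − 3.5 × 3.95 = -4.89 V.
But -4.89 V < V_ov = 1.08 V, so the device is actually in triode.
In triode I_D = k_p[V_ov V_SD − ½ V_SD²] and I_D = (V_DD − V_SD)/R_D. Equating: 11.9 V_SD² − 26.6 V_SD + 8.93 = 0, giving V_SD = 0.411 V (the root below V_ov).
I_D = (8.93 − 0.411) / 3.95 = 2.16 mA.

I_D = 2.16 mA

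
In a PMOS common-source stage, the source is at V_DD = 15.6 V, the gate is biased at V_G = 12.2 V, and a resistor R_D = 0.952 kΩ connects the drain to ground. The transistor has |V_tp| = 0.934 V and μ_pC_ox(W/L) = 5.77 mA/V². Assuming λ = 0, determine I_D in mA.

V_SG = V_DD − V_G = 15.6 − 12.2 = 3.4 V, so V_ov = 3.4 − 0.934 = 2.47 V.
Assume saturation: I_D = ½ k_p V_ov² = 0.5 × 5.77 × 2.47² = 17.5 mA, giving V_SD = V_DD − I_D R_D = 15.6 − 17.5 × 0.952 = -1.1 V.
But -1.1 V < V_ov = 2.47 V, so the device is actually in triode.
In triode I_D = k_p[V_ov V_SD − ½ V_SD²] and I_D = (V_DD − V_SD)/R_D. Equating: 2.75 V_SD² − 14.55 V_SD + 15.6 = 0, giving V_SD = 1.49 V (the root below V_ov).
I_D = (15.6 − 1.49) / 0.952 = 14.8 mA.

I_D = 14.8 mA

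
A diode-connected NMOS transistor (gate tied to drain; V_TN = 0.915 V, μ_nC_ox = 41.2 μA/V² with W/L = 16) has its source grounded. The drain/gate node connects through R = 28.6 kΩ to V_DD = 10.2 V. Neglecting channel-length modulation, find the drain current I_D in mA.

I_D = 0.292 mA

With gate tied to drain, V_GS = V_DS ≥ V_GS − V_TN, so the device is in saturation.
k_n = μ_nC_ox · (W/L) = 0.6592 mA/V².
KCL at the drain: ½ k_n (V_GS − V_TN)² = (V_DD − V_GS)/R.
Let x = V_GS − 0.915. Then 9.43 x² + x − 9.285 = 0, giving x = 0.941 V (positive root), so V_GS = 1.86 V.
I_D = (V_DD − V_GS)/R = (10.2 − 1.86) / 28.6 = 0.292 mA.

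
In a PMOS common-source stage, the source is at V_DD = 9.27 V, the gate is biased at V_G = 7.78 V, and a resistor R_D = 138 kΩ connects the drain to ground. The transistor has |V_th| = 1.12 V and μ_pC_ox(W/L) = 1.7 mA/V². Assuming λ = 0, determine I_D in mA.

V_SG = V_DD − V_G = 9.27 − 7.78 = 1.49 V, so V_ov = 1.49 − 1.12 = 0.37 V.
Assume saturation: I_D = ½ k_p V_ov² = 0.5 × 1.7 × 0.37² = 0.116 mA, giving V_SD = V_DD − I_D R_D = 9.27 − 0.116 × 138 = -6.79 V.
But -6.79 V < V_ov = 0.37 V, so the device is actually in triode.
In triode I_D = k_p[V_ov V_SD − ½ V_SD²] and I_D = (V_DD − V_SD)/R_D. Equating: 117 V_SD² − 87.8 V_SD + 9.27 = 0, giving V_SD = 0.127 V (the root below V_ov).
I_D = (9.27 − 0.127) / 138 = 0.0663 mA.

I_D = 0.0663 mA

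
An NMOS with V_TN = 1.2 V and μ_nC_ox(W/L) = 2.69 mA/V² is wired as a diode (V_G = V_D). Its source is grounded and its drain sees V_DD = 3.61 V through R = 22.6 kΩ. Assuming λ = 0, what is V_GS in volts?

With gate tied to drain, V_GS = V_DS ≥ V_GS − V_TN, so the device is in saturation.
KCL at the drain: ½ k_n (V_GS − V_TN)² = (V_DD − V_GS)/R.
Let x = V_GS − 1.2. Then 30.4 x² + x − 2.41 = 0, giving x = 0.266 V (positive root), so V_GS = 1.47 V.
I_D = (V_DD − V_GS)/R = (3.61 − 1.47) / 22.6 = 0.0949 mA.

V_GS = 1.47 V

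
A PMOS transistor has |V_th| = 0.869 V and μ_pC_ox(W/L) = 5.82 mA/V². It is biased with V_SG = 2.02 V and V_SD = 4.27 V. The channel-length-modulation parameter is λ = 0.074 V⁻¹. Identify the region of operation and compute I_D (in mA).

V_ov = V_SG − |V_th| = 2.02 − 0.869 = 1.15 V.
Since V_SD = 4.27 V ≥ V_ov = 1.15 V, the device is in saturation.
I_D = ½ k_p V_ov² (1 + λ V_SD) = 0.5 × 5.82 × 1.15² × (1 + 0.074 × 4.27) = 5.07 mA.

Saturation; I_D = 5.07 mA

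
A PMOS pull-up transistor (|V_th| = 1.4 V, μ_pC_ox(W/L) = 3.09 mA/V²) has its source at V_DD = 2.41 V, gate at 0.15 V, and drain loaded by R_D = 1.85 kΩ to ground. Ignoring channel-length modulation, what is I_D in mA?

I_D = 1.00 mA

V_SG = V_DD − V_G = 2.41 − 0.15 = 2.26 V, so V_ov = 2.26 − 1.4 = 0.86 V.
Assume saturation: I_D = ½ k_p V_ov² = 0.5 × 3.09 × 0.86² = 1.14 mA, giving V_SD = V_DD − I_D R_D = 2.41 − 1.14 × 1.85 = 0.296 V.
But 0.296 V < V_ov = 0.86 V, so the device is actually in triode.
In triode I_D = k_p[V_ov V_SD − ½ V_SD²] and I_D = (V_DD − V_SD)/R_D. Equating: 2.86 V_SD² − 5.916 V_SD + 2.41 = 0, giving V_SD = 0.558 V (the root below V_ov).
I_D = (2.41 − 0.558) / 1.85 = 1 mA.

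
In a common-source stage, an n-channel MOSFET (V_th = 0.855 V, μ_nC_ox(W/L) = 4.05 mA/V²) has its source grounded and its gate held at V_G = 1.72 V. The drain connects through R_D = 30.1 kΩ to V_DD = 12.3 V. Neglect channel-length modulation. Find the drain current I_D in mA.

V_GS = V_G = 1.72 V, so V_ov = 1.72 − 0.855 = 0.865 V.
Assume saturation: I_D = ½ k_n V_ov² = 0.5 × 4.05 × 0.865² = 1.52 mA, giving V_DS = V_DD − I_D R_D = 12.3 − 1.52 × 30.1 = -33.3 V.
But -33.3 V < V_ov = 0.865 V, so the device is actually in triode.
In triode I_D = k_n[V_ov V_DS − ½ V_DS²] and I_D = (V_DD − V_DS)/R_D. Equating: 61 V_DS² − 106.4 V_DS + 12.3 = 0, giving V_DS = 0.124 V (the root below V_ov).
I_D = (12.3 − 0.124) / 30.1 = 0.405 mA.

I_D = 0.405 mA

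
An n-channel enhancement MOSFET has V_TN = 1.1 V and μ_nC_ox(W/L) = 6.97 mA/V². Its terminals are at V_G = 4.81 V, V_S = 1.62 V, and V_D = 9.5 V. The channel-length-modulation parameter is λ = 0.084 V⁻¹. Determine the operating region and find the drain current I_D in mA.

Saturation; I_D = 25.3 mA

V_GS = V_G − V_S = 4.81 − 1.62 = 3.19 V; V_DS = V_D − V_S = 9.5 − 1.62 = 7.88 V.
V_ov = V_GS − V_TN = 3.19 − 1.1 = 2.09 V.
Since V_DS = 7.88 V ≥ V_ov = 2.09 V, the device is in saturation.
I_D = ½ k_n V_ov² (1 + λ V_DS) = 0.5 × 6.97 × 2.09² × (1 + 0.084 × 7.88) = 25.3 mA.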